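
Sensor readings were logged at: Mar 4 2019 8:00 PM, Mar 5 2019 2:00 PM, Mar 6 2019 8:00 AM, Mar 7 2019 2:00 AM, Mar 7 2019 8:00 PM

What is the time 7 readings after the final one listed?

The interval is a steady 18 hours (18, 18, 18, 18).
Mar 7 2019 8:00 PM + 18 h = Mar 8 2019 2:00 PM.
Mar 8 2019 2:00 PM + 18 h = Mar 9 2019 8:00 AM.
Mar 9 2019 8:00 AM + 18 h = Mar 10 2019 2:00 AM.
Mar 10 2019 2:00 AM + 18 h = Mar 10 2019 8:00 PM.
Mar 10 2019 8:00 PM + 18 h = Mar 11 2019 2:00 PM.
Mar 11 2019 2:00 PM + 18 h = Mar 12 2019 8:00 AM.
Mar 12 2019 8:00 AM + 18 h = Mar 13 2019 2:00 AM.

Mar 13 2019 2:00 AM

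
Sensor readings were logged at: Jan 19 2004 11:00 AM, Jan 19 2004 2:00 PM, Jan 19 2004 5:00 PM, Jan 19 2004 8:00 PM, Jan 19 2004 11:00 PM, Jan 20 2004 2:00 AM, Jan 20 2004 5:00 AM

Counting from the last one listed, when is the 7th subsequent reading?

Jan 21 2004 2:00 AM

Spacing: 3, 3, 3, 3, 3, 3 h — constant 3 h.
Jan 20 2004 5:00 AM + 3 h = Jan 20 2004 8:00 AM.
Jan 20 2004 8:00 AM + 3 h = Jan 20 2004 11:00 AM.
Jan 20 2004 11:00 AM + 3 h = Jan 20 2004 2:00 PM.
Jan 20 2004 2:00 PM + 3 h = Jan 20 2004 5:00 PM.
Jan 20 2004 5:00 PM + 3 h = Jan 20 2004 8:00 PM.
Jan 20 2004 8:00 PM + 3 h = Jan 20 2004 11:00 PM.
Jan 20 2004 11:00 PM + 3 h = Jan 21 2004 2:00 AM.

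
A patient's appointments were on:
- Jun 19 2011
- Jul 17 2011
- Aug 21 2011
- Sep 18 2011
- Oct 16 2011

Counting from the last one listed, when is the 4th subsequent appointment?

Gaps: 28, 35, 28, 28 days — a mix of 28 and 35. Every date is a Sunday.
Each is the 3rd Sunday of its month.
November 2011 — 3rd Sunday is Nov 20 2011.
December 2011 — 3rd Sunday is Dec 18 2011.
3rd Sunday of January 2012: Jan 15 2012.
3rd Sunday of February 2012: Feb 19 2012.

Feb 19 2012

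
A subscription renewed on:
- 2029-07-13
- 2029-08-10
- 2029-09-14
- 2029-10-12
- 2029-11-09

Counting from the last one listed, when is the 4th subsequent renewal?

These are Fridays at 28- or 35-day spacing (28, 35, 28, 28).
The pattern: 2nd Friday of the month.
2nd Friday of December 2029: 2029-12-14.
2nd Friday of January 2030: 2030-01-11.
February 2030 — 2nd Friday is 2030-02-08.
2nd Friday of March 2030: 2030-03-08.

2030-03-08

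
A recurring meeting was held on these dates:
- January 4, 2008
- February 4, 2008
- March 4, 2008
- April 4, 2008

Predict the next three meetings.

May 4, 2008; June 4, 2008; July 4, 2008

The day-of-month is always 4 (31, 29, 31 days between events).
So this recurs on the 4th of each month.
Next: May 2008 → May 4, 2008.
June 2008: June 4, 2008.
Next: July 2008 → July 4, 2008.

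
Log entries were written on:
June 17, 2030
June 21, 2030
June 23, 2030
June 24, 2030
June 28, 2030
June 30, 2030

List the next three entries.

Every event lands on a Monday or Friday or Sunday (gaps cycle 4, 2, 1, 4, 2).
So the schedule is: every Monday, Friday and Sunday.
Next Monday: July 1, 2030.
Next Friday: July 5, 2030.
The following Sunday is July 7, 2030.

July 1, 2030; July 5, 2030; July 7, 2030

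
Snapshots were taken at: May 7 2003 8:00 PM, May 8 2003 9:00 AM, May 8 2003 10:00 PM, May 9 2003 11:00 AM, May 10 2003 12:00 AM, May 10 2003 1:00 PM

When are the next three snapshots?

Gaps: 13, 13, 13, 13, 13 hours — each event is 13 hours after the previous one.
May 10 2003 1:00 PM + 13 h = May 11 2003 2:00 AM.
May 11 2003 2:00 AM + 13 h = May 11 2003 3:00 PM.
May 11 2003 3:00 PM + 13 h = May 12 2003 4:00 AM.

May 11 2003 2:00 AM, May 11 2003 3:00 PM, May 12 2003 4:00 AM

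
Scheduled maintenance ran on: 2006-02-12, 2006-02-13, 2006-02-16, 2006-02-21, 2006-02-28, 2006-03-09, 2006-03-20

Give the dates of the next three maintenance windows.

The spacing grows by 2 each time: 1, 3, 5, 7, 9, 11 days.
Next gap: 13 days. 2006-03-20 + 13 days = 2006-04-02.
Next gap: 15 days. 2006-04-02 + 15 days = 2006-04-17.
Next gap: 17 days. 2006-04-17 + 17 days = 2006-05-04.

2006-04-02, 2006-04-17, 2006-05-04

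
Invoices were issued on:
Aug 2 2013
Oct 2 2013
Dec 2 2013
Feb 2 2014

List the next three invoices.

Apr 2 2014, Jun 2 2014, Aug 2 2014

The day-of-month is always 2 (61, 61, 62 days between events).
So this recurs on the 2nd of every 2 months.
April 2014: Apr 2 2014.
June 2014: Jun 2 2014.
Next: August 2014 → Aug 2 2014.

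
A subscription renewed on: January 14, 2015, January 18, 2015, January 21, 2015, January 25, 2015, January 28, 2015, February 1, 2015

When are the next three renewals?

The gap pattern 4, 3, 4, 3, 4 repeats every 2 events.
These are the Wednesdays and Sundays of each week.
Next Wednesday: February 4, 2015.
The following Sunday is February 8, 2015.
Next Wednesday: February 11, 2015.

February 4, 2015; February 8, 2015; February 11, 2015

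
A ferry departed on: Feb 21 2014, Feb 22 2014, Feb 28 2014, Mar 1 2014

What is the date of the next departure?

Mar 7 2014

Every event lands on a Friday or Saturday (gaps cycle 1, 6, 1).
So the schedule is: every Friday and Saturday.
The following Friday is Mar 7 2014.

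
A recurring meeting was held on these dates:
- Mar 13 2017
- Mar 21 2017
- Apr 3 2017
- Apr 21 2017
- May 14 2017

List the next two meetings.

Jun 11 2017, Jul 14 2017

Gaps: 8, 13, 18, 23 days — each gap is 5 larger than the previous one.
Next gap: 28 days. May 14 2017 + 28 days = Jun 11 2017.
Next gap: 33 days. Jun 11 2017 + 33 days = Jul 14 2017.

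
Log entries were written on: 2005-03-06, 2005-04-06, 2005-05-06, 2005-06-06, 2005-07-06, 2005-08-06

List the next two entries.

2005-09-06, 2005-10-06

The day-of-month is always 6 (31, 30, 31, 30, 31 days between events).
So this recurs on the 6th of each month.
September 2005: 2005-09-06.
October 2005: 2005-10-06.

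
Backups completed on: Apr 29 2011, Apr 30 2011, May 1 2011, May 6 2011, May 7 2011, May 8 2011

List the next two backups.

May 13 2011, May 14 2011

Gaps: 1, 1, 5, 1, 1 days — not constant, but cyclic with period 3.
The events fall on every Friday, Saturday and Sunday.
Next Friday: May 13 2011.
Next Saturday: May 14 2011.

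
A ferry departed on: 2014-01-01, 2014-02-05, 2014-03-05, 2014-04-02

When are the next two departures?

These are Wednesdays at 28- or 35-day spacing (35, 28, 28).
The pattern: 1st Wednesday of the month.
May 2014 — 1st Wednesday is 2014-05-07.
1st Wednesday of June 2014: 2014-06-04.

2014-05-07, 2014-06-04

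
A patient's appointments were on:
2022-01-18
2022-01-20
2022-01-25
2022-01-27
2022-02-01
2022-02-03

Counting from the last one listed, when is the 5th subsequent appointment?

2022-02-22

Every event lands on a Tuesday or Thursday (gaps cycle 2, 5, 2, 5, 2).
So the schedule is: every Tuesday and Thursday.
Next Tuesday: 2022-02-08.
The following Thursday is 2022-02-10.
Next Tuesday: 2022-02-15.
The following Thursday is 2022-02-17.
The following Tuesday is 2022-02-22.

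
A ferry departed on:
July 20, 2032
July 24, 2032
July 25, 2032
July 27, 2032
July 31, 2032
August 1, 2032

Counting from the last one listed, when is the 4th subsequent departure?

August 10, 2032

Gaps: 4, 1, 2, 4, 1 days — not constant, but cyclic with period 3.
The events fall on every Tuesday, Saturday and Sunday.
Next Tuesday: August 3, 2032.
The following Saturday is August 7, 2032.
The following Sunday is August 8, 2032.
Next Tuesday: August 10, 2032.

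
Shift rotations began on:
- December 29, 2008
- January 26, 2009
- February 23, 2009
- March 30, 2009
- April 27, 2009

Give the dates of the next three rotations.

All Mondays; the gaps (28, 28, 35, 28) vary with month length.
This is the last Monday of each month.
Last Monday of May 2009: May 25, 2009.
Last Monday of June 2009: June 29, 2009.
July 2009 ends with Monday July 27, 2009.

May 25, 2009; June 29, 2009; July 27, 2009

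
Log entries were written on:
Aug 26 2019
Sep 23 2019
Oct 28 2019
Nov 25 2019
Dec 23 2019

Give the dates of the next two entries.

Jan 27 2020, Feb 24 2020

These are Mondays at 28- or 35-day spacing (28, 35, 28, 28).
The pattern: 4th Monday of the month.
4th Monday of January 2020: Jan 27 2020.
February 2020 — 4th Monday is Feb 24 2020.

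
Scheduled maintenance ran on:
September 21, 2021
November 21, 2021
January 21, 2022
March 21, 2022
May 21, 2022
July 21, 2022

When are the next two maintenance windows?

September 21, 2022; November 21, 2022

Each date is the 21st; the gaps (61, 61, 59, 61, 61) track the month lengths.
The rule is the 21st of every 2 months.
Next: September 2022 → September 21, 2022.
Next: November 2022 → November 21, 2022.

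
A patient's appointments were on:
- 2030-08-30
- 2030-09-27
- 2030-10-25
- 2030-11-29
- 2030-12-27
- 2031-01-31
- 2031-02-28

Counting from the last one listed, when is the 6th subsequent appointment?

These are Fridays with 28, 28, 35, 28, 35, 28-day gaps.
Each is the final Friday of its month — 2030-08-30 is past the 28th, so '4th Friday' doesn't fit.
Last Friday of March 2031: 2031-03-28.
April 2031 ends with Friday 2031-04-25.
Last Friday of May 2031: 2031-05-30.
Last Friday of June 2031: 2031-06-27.
Last Friday of July 2031: 2031-07-25.
Last Friday of August 2031: 2031-08-29.

2031-08-29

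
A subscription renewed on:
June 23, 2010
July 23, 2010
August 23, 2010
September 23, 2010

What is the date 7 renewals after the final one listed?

Each date is the 23rd; the gaps (30, 31, 31) track the month lengths.
The rule is the 23rd of each month.
Next: October 2010 → October 23, 2010.
November 2010: November 23, 2010.
Next: December 2010 → December 23, 2010.
January 2011: January 23, 2011.
February 2011: February 23, 2011.
Next: March 2011 → March 23, 2011.
April 2011: April 23, 2011.

April 23, 2011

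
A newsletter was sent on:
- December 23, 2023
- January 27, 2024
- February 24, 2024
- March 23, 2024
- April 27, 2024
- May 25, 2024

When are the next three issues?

June 22, 2024; July 27, 2024; August 24, 2024

All dates are Saturdays, 35, 28, 28, 35, 28 days apart.
Specifically, the 4th Saturday of each month.
4th Saturday of June 2024: June 22, 2024.
July 2024 — 4th Saturday is July 27, 2024.
August 2024 — 4th Saturday is August 24, 2024.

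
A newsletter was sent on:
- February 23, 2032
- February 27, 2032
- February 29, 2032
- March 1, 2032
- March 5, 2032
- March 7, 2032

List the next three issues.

Gaps: 4, 2, 1, 4, 2 days — not constant, but cyclic with period 3.
The events fall on every Monday, Friday and Sunday.
Next Monday: March 8, 2032.
The following Friday is March 12, 2032.
Next Sunday: March 14, 2032.

March 8, 2032; March 12, 2032; March 14, 2032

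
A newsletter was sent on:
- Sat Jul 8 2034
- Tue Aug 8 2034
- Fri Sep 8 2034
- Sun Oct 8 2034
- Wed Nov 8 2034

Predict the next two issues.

Each date is the 8th; the gaps (31, 31, 30, 31) track the month lengths.
The rule is the 8th of each month.
December 2034: Fri Dec 8 2034.
Next: January 2035 → Mon Jan 8 2035.

Fri Dec 8 2034, Mon Jan 8 2035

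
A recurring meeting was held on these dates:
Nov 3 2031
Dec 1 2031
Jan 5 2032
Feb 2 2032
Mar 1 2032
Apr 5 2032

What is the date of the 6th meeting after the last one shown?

Oct 4 2032

Gaps: 28, 35, 28, 28, 35 days — a mix of 28 and 35. Every date is a Monday.
Each is the 1st Monday of its month.
May 2032 — 1st Monday is May 3 2032.
1st Monday of June 2032: Jun 7 2032.
1st Monday of July 2032: Jul 5 2032.
1st Monday of August 2032: Aug 2 2032.
September 2032 — 1st Monday is Sep 6 2032.
1st Monday of October 2032: Oct 4 2032.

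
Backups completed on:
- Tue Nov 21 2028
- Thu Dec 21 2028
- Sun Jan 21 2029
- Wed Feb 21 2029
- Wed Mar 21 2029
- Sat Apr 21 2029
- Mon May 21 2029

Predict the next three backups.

Each date is the 21st; the gaps (30, 31, 31, 28, 31, 30) track the month lengths.
The rule is the 21st of each month.
June 2029: Thu Jun 21 2029.
Next: July 2029 → Sat Jul 21 2029.
Next: August 2029 → Tue Aug 21 2029.

Thu Jun 21 2029, Sat Jul 21 2029, Tue Aug 21 2029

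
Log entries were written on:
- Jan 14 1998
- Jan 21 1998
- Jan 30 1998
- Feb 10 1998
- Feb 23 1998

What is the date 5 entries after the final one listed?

May 29 1998

Gaps: 7, 9, 11, 13 days — each gap is 2 larger than the previous one.
Next gap: 15 days. Feb 23 1998 + 15 days = Mar 10 1998.
Next gap: 17 days. Mar 10 1998 + 17 days = Mar 27 1998.
Next gap: 19 days. Mar 27 1998 + 19 days = Apr 15 1998.
Next gap: 21 days. Apr 15 1998 + 21 days = May 6 1998.
Next gap: 23 days. May 6 1998 + 23 days = May 29 1998.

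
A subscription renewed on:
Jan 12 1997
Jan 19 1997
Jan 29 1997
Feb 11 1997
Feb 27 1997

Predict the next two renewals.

Mar 18 1997, Apr 9 1997

Gaps: 7, 10, 13, 16 days — each gap is 3 larger than the previous one.
Next gap: 19 days. Feb 27 1997 + 19 days = Mar 18 1997.
Next gap: 22 days. Mar 18 1997 + 22 days = Apr 9 1997.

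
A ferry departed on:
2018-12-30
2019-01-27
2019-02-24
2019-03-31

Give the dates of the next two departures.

2019-04-28, 2019-05-26

These are Sundays with 28, 28, 35-day gaps.
Each is the final Sunday of its month — 2018-12-30 is past the 28th, so '4th Sunday' doesn't fit.
Last Sunday of April 2019: 2019-04-28.
May 2019 ends with Sunday 2019-05-26.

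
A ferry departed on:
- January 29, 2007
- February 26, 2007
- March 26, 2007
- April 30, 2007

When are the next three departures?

Every date is a Monday; gaps 28, 28, 35 days.
Each is the last Monday of its month (at least one falls on the 29th or later, ruling out '4th Monday').
Last Monday of May 2007: May 28, 2007.
June 2007 ends with Monday June 25, 2007.
Last Monday of July 2007: July 30, 2007.

May 28, 2007; June 25, 2007; July 30, 2007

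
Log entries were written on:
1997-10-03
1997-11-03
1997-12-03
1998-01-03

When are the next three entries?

1998-02-03, 1998-03-03, 1998-04-03

Each date is the 3rd; the gaps (31, 30, 31) track the month lengths.
The rule is the 3rd of each month.
February 1998: 1998-02-03.
March 1998: 1998-03-03.
Next: April 1998 → 1998-04-03.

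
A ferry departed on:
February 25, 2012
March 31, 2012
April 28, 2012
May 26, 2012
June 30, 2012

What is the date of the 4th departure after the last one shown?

October 27, 2012

Every date is a Saturday; gaps 35, 28, 28, 35 days.
Each is the last Saturday of its month (at least one falls on the 29th or later, ruling out '4th Saturday').
July 2012 ends with Saturday July 28, 2012.
August 2012 ends with Saturday August 25, 2012.
Last Saturday of September 2012: September 29, 2012.
October 2012 ends with Saturday October 27, 2012.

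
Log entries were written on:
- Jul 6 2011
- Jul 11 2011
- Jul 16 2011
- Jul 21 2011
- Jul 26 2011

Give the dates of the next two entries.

Jul 31 2011, Aug 5 2011

Gaps between consecutive events: 5, 5, 5, 5 days — a constant 5-day interval.
Jul 26 2011 + 5 days = Jul 31 2011.
Jul 31 2011 + 5 days = Aug 5 2011.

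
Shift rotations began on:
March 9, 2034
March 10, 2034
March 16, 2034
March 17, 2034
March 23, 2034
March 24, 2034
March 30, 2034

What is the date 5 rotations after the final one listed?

April 14, 2034

Gaps: 1, 6, 1, 6, 1, 6 days — not constant, but cyclic with period 2.
The events fall on every Thursday and Friday.
Next Friday: March 31, 2034.
Next Thursday: April 6, 2034.
Next Friday: April 7, 2034.
Next Thursday: April 13, 2034.
The following Friday is April 14, 2034.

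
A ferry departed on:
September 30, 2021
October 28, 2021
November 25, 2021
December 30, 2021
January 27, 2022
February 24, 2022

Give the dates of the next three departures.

These are Thursdays with 28, 28, 35, 28, 28-day gaps.
Each is the final Thursday of its month — September 30, 2021 is past the 28th, so '4th Thursday' doesn't fit.
Last Thursday of March 2022: March 31, 2022.
Last Thursday of April 2022: April 28, 2022.
Last Thursday of May 2022: May 26, 2022.

March 31, 2022; April 28, 2022; May 26, 2022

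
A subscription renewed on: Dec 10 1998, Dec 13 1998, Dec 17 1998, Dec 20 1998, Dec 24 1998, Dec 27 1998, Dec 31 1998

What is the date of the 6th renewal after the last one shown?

Jan 21 1999

Gaps: 3, 4, 3, 4, 3, 4 days — not constant, but cyclic with period 2.
The events fall on every Thursday and Sunday.
The following Sunday is Jan 3 1999.
The following Thursday is Jan 7 1999.
The following Sunday is Jan 10 1999.
Next Thursday: Jan 14 1999.
The following Sunday is Jan 17 1999.
Next Thursday: Jan 21 1999.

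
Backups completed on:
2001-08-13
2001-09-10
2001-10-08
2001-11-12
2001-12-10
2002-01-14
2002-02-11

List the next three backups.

2002-03-11, 2002-04-08, 2002-05-13

All dates are Mondays, 28, 28, 35, 28, 35, 28 days apart.
Specifically, the 2nd Monday of each month.
March 2002 — 2nd Monday is 2002-03-11.
2nd Monday of April 2002: 2002-04-08.
2nd Monday of May 2002: 2002-05-13.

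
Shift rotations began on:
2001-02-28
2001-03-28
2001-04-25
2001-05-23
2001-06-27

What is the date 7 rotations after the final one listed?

2002-01-23

Gaps: 28, 28, 28, 35 days — a mix of 28 and 35. Every date is a Wednesday.
Each is the 4th Wednesday of its month.
July 2001 — 4th Wednesday is 2001-07-25.
August 2001 — 4th Wednesday is 2001-08-22.
4th Wednesday of September 2001: 2001-09-26.
4th Wednesday of October 2001: 2001-10-24.
November 2001 — 4th Wednesday is 2001-11-28.
4th Wednesday of December 2001: 2001-12-26.
4th Wednesday of January 2002: 2002-01-23.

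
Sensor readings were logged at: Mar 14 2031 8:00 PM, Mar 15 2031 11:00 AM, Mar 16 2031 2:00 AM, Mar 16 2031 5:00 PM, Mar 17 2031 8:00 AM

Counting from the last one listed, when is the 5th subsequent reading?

The interval is a steady 15 hours (15, 15, 15, 15).
Mar 17 2031 8:00 AM + 15 h = Mar 17 2031 11:00 PM.
Mar 17 2031 11:00 PM + 15 h = Mar 18 2031 2:00 PM.
Mar 18 2031 2:00 PM + 15 h = Mar 19 2031 5:00 AM.
Mar 19 2031 5:00 AM + 15 h = Mar 19 2031 8:00 PM.
Mar 19 2031 8:00 PM + 15 h = Mar 20 2031 11:00 AM.

Mar 20 2031 11:00 AM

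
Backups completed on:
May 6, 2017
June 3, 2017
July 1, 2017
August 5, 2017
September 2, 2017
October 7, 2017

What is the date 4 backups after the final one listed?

February 3, 2018

All dates are Saturdays, 28, 28, 35, 28, 35 days apart.
Specifically, the 1st Saturday of each month.
November 2017 — 1st Saturday is November 4, 2017.
December 2017 — 1st Saturday is December 2, 2017.
1st Saturday of January 2018: January 6, 2018.
1st Saturday of February 2018: February 3, 2018.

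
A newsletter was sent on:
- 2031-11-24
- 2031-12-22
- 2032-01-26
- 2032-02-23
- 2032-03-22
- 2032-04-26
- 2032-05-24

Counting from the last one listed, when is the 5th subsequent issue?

2032-10-25

All dates are Mondays, 28, 35, 28, 28, 35, 28 days apart.
Specifically, the 4th Monday of each month.
June 2032 — 4th Monday is 2032-06-28.
4th Monday of July 2032: 2032-07-26.
August 2032 — 4th Monday is 2032-08-23.
4th Monday of September 2032: 2032-09-27.
October 2032 — 4th Monday is 2032-10-25.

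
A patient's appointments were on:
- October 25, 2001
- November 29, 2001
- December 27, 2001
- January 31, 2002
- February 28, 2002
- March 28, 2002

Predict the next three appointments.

Every date is a Thursday; gaps 35, 28, 35, 28, 28 days.
Each is the last Thursday of its month (at least one falls on the 29th or later, ruling out '4th Thursday').
Last Thursday of April 2002: April 25, 2002.
May 2002 ends with Thursday May 30, 2002.
Last Thursday of June 2002: June 27, 2002.

April 25, 2002; May 30, 2002; June 27, 2002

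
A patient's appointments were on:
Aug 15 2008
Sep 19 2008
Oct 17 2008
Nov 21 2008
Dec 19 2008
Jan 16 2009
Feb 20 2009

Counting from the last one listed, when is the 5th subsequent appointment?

All dates are Fridays, 35, 28, 35, 28, 28, 35 days apart.
Specifically, the 3rd Friday of each month.
3rd Friday of March 2009: Mar 20 2009.
April 2009 — 3rd Friday is Apr 17 2009.
3rd Friday of May 2009: May 15 2009.
June 2009 — 3rd Friday is Jun 19 2009.
3rd Friday of July 2009: Jul 17 2009.

Jul 17 2009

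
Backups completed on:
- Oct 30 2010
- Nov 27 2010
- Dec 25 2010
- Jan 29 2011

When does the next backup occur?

Feb 26 2011

Every date is a Saturday; gaps 28, 28, 35 days.
Each is the last Saturday of its month (at least one falls on the 29th or later, ruling out '4th Saturday').
Last Saturday of February 2011: Feb 26 2011.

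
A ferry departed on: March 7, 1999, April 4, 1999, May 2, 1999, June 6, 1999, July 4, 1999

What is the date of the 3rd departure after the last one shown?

All dates are Sundays, 28, 28, 35, 28 days apart.
Specifically, the 1st Sunday of each month.
August 1999 — 1st Sunday is August 1, 1999.
1st Sunday of September 1999: September 5, 1999.
October 1999 — 1st Sunday is October 3, 1999.

October 3, 1999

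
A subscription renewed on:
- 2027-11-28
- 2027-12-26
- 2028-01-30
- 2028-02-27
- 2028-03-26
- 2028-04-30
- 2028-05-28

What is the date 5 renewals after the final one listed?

2028-10-29

Every date is a Sunday; gaps 28, 35, 28, 28, 35, 28 days.
Each is the last Sunday of its month (at least one falls on the 29th or later, ruling out '4th Sunday').
June 2028 ends with Sunday 2028-06-25.
Last Sunday of July 2028: 2028-07-30.
August 2028 ends with Sunday 2028-08-27.
September 2028 ends with Sunday 2028-09-24.
Last Sunday of October 2028: 2028-10-29.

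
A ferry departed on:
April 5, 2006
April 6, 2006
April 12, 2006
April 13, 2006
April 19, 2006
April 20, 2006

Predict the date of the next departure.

Every event lands on a Wednesday or Thursday (gaps cycle 1, 6, 1, 6, 1).
So the schedule is: every Wednesday and Thursday.
The following Wednesday is April 26, 2006.

April 26, 2006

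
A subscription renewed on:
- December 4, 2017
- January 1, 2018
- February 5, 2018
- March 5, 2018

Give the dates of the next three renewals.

April 2, 2018; May 7, 2018; June 4, 2018

All dates are Mondays, 28, 35, 28 days apart.
Specifically, the 1st Monday of each month.
1st Monday of April 2018: April 2, 2018.
1st Monday of May 2018: May 7, 2018.
June 2018 — 1st Monday is June 4, 2018.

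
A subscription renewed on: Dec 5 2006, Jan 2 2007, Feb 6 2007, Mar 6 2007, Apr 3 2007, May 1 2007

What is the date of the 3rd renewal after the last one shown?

Gaps: 28, 35, 28, 28, 28 days — a mix of 28 and 35. Every date is a Tuesday.
Each is the 1st Tuesday of its month.
1st Tuesday of June 2007: Jun 5 2007.
1st Tuesday of July 2007: Jul 3 2007.
August 2007 — 1st Tuesday is Aug 7 2007.

Aug 7 2007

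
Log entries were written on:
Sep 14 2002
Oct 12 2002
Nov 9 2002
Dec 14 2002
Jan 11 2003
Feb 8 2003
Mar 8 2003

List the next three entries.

Apr 12 2003, May 10 2003, Jun 14 2003

Gaps: 28, 28, 35, 28, 28, 28 days — a mix of 28 and 35. Every date is a Saturday.
Each is the 2nd Saturday of its month.
2nd Saturday of April 2003: Apr 12 2003.
May 2003 — 2nd Saturday is May 10 2003.
June 2003 — 2nd Saturday is Jun 14 2003.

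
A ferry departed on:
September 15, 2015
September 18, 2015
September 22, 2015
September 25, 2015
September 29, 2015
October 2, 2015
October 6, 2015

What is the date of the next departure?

October 9, 2015

Gaps: 3, 4, 3, 4, 3, 4 days — not constant, but cyclic with period 2.
The events fall on every Tuesday and Friday.
Next Friday: October 9, 2015.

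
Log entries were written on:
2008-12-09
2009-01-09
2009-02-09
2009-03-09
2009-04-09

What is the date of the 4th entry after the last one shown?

The day-of-month is always 9 (31, 31, 28, 31 days between events).
So this recurs on the 9th of each month.
Next: May 2009 → 2009-05-09.
Next: June 2009 → 2009-06-09.
July 2009: 2009-07-09.
Next: August 2009 → 2009-08-09.

2009-08-09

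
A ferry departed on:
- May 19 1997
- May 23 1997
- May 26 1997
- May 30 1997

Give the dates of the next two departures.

Gaps: 4, 3, 4 days — not constant, but cyclic with period 2.
The events fall on every Monday and Friday.
Next Monday: Jun 2 1997.
The following Friday is Jun 6 1997.

Jun 2 1997, Jun 6 1997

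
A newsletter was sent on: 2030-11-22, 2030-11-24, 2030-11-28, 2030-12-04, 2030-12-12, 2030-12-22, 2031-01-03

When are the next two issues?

Intervals are 2, 4, 6, 8, 10, 12 days — an arithmetic progression with common difference 2.
Next gap: 14 days. 2031-01-03 + 14 days = 2031-01-17.
Next gap: 16 days. 2031-01-17 + 16 days = 2031-02-02.

2031-01-17, 2031-02-02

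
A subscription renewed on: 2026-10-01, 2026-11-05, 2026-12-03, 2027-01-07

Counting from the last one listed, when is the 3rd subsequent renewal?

2027-04-01

These are Thursdays at 28- or 35-day spacing (35, 28, 35).
The pattern: 1st Thursday of the month.
1st Thursday of February 2027: 2027-02-04.
March 2027 — 1st Thursday is 2027-03-04.
April 2027 — 1st Thursday is 2027-04-01.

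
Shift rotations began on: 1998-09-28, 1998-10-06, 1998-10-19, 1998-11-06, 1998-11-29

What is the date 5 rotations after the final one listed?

Gaps: 8, 13, 18, 23 days — each gap is 5 larger than the previous one.
Next gap: 28 days. 1998-11-29 + 28 days = 1998-12-27.
Next gap: 33 days. 1998-12-27 + 33 days = 1999-01-29.
Next gap: 38 days. 1999-01-29 + 38 days = 1999-03-08.
Next gap: 43 days. 1999-03-08 + 43 days = 1999-04-20.
Next gap: 48 days. 1999-04-20 + 48 days = 1999-06-07.

1999-06-07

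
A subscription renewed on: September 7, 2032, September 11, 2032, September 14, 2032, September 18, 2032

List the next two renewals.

The gap pattern 4, 3, 4 repeats every 2 events.
These are the Tuesdays and Saturdays of each week.
Next Tuesday: September 21, 2032.
Next Saturday: September 25, 2032.

September 21, 2032; September 25, 2032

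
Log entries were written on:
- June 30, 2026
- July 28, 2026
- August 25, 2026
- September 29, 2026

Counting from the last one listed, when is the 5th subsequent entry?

February 23, 2027

These are Tuesdays with 28, 28, 35-day gaps.
Each is the final Tuesday of its month — June 30, 2026 is past the 28th, so '4th Tuesday' doesn't fit.
Last Tuesday of October 2026: October 27, 2026.
November 2026 ends with Tuesday November 24, 2026.
Last Tuesday of December 2026: December 29, 2026.
Last Tuesday of January 2027: January 26, 2027.
Last Tuesday of February 2027: February 23, 2027.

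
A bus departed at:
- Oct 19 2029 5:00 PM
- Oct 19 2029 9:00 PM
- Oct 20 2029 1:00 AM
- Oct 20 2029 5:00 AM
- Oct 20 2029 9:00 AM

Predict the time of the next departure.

Oct 20 2029 1:00 PM

The interval is a steady 4 hours (4, 4, 4, 4).
Oct 20 2029 9:00 AM + 4 h = Oct 20 2029 1:00 PM.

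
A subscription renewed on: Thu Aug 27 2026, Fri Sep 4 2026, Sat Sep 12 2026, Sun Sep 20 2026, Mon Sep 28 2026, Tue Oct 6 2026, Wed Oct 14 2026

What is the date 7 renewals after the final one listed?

Gaps between consecutive events: 8, 8, 8, 8, 8, 8 days — a constant 8-day interval.
Wed Oct 14 2026 + 8 days = Thu Oct 22 2026.
Thu Oct 22 2026 + 8 days = Fri Oct 30 2026.
Fri Oct 30 2026 + 8 days = Sat Nov 7 2026.
Sat Nov 7 2026 + 8 days = Sun Nov 15 2026.
Sun Nov 15 2026 + 8 days = Mon Nov 23 2026.
Mon Nov 23 2026 + 8 days = Tue Dec 1 2026.
Tue Dec 1 2026 + 8 days = Wed Dec 9 2026.

Wed Dec 9 2026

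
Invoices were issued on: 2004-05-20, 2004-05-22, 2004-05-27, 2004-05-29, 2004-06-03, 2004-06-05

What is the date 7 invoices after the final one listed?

Every event lands on a Thursday or Saturday (gaps cycle 2, 5, 2, 5, 2).
So the schedule is: every Thursday and Saturday.
Next Thursday: 2004-06-10.
The following Saturday is 2004-06-12.
The following Thursday is 2004-06-17.
Next Saturday: 2004-06-19.
Next Thursday: 2004-06-24.
Next Saturday: 2004-06-26.
Next Thursday: 2004-07-01.

2004-07-01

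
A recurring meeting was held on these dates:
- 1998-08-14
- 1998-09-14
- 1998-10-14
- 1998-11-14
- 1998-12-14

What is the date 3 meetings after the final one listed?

Each date is the 14th; the gaps (31, 30, 31, 30) track the month lengths.
The rule is the 14th of each month.
Next: January 1999 → 1999-01-14.
February 1999: 1999-02-14.
March 1999: 1999-03-14.

1999-03-14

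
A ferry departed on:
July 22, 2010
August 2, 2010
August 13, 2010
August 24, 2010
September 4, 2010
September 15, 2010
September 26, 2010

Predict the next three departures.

October 7, 2010; October 18, 2010; October 29, 2010

The spacing is 11, 11, 11, 11, 11, 11 days — always 11 days.
September 26, 2010 + 11 days = October 7, 2010.
October 7, 2010 + 11 days = October 18, 2010.
October 18, 2010 + 11 days = October 29, 2010.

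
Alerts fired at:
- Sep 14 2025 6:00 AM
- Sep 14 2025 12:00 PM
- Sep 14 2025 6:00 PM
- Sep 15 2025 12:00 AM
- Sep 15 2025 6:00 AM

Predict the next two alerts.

Sep 15 2025 12:00 PM, Sep 15 2025 6:00 PM

Spacing: 6, 6, 6, 6 h — constant 6 h.
Sep 15 2025 6:00 AM + 6 h = Sep 15 2025 12:00 PM.
Sep 15 2025 12:00 PM + 6 h = Sep 15 2025 6:00 PM.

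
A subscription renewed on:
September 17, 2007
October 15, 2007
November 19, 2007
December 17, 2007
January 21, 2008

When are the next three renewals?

February 18, 2008; March 17, 2008; April 21, 2008

Gaps: 28, 35, 28, 35 days — a mix of 28 and 35. Every date is a Monday.
Each is the 3rd Monday of its month.
February 2008 — 3rd Monday is February 18, 2008.
3rd Monday of March 2008: March 17, 2008.
3rd Monday of April 2008: April 21, 2008.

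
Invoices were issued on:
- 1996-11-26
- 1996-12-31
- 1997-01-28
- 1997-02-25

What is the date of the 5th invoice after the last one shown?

These are Tuesdays with 35, 28, 28-day gaps.
Each is the final Tuesday of its month — 1996-12-31 is past the 28th, so '4th Tuesday' doesn't fit.
Last Tuesday of March 1997: 1997-03-25.
Last Tuesday of April 1997: 1997-04-29.
Last Tuesday of May 1997: 1997-05-27.
June 1997 ends with Tuesday 1997-06-24.
July 1997 ends with Tuesday 1997-07-29.

1997-07-29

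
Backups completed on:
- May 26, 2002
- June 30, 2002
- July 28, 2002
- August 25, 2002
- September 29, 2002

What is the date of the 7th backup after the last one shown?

April 27, 2003

All Sundays; the gaps (35, 28, 28, 35) vary with month length.
This is the last Sunday of each month.
Last Sunday of October 2002: October 27, 2002.
November 2002 ends with Sunday November 24, 2002.
Last Sunday of December 2002: December 29, 2002.
January 2003 ends with Sunday January 26, 2003.
February 2003 ends with Sunday February 23, 2003.
Last Sunday of March 2003: March 30, 2003.
April 2003 ends with Sunday April 27, 2003.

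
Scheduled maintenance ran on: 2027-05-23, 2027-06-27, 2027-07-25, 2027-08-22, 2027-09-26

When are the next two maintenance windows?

2027-10-24, 2027-11-28

All dates are Sundays, 35, 28, 28, 35 days apart.
Specifically, the 4th Sunday of each month.
4th Sunday of October 2027: 2027-10-24.
4th Sunday of November 2027: 2027-11-28.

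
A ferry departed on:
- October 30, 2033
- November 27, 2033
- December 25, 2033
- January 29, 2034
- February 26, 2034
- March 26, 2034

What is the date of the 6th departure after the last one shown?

All Sundays; the gaps (28, 28, 35, 28, 28) vary with month length.
This is the last Sunday of each month.
April 2034 ends with Sunday April 30, 2034.
Last Sunday of May 2034: May 28, 2034.
June 2034 ends with Sunday June 25, 2034.
Last Sunday of July 2034: July 30, 2034.
Last Sunday of August 2034: August 27, 2034.
September 2034 ends with Sunday September 24, 2034.

September 24, 2034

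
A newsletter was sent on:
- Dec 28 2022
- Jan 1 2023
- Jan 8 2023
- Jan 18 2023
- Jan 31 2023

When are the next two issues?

Feb 16 2023, Mar 7 2023

Intervals are 4, 7, 10, 13 days — an arithmetic progression with common difference 3.
Next gap: 16 days. Jan 31 2023 + 16 days = Feb 16 2023.
Next gap: 19 days. Feb 16 2023 + 19 days = Mar 7 2023.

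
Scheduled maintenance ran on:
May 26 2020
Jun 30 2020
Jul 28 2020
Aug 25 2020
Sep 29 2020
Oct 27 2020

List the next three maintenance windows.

These are Tuesdays with 35, 28, 28, 35, 28-day gaps.
Each is the final Tuesday of its month — Jun 30 2020 is past the 28th, so '4th Tuesday' doesn't fit.
Last Tuesday of November 2020: Nov 24 2020.
December 2020 ends with Tuesday Dec 29 2020.
Last Tuesday of January 2021: Jan 26 2021.

Nov 24 2020, Dec 29 2020, Jan 26 2021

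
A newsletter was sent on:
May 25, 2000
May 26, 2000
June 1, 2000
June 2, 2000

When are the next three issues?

The gap pattern 1, 6, 1 repeats every 2 events.
These are the Thursdays and Fridays of each week.
Next Thursday: June 8, 2000.
The following Friday is June 9, 2000.
The following Thursday is June 15, 2000.

June 8, 2000; June 9, 2000; June 15, 2000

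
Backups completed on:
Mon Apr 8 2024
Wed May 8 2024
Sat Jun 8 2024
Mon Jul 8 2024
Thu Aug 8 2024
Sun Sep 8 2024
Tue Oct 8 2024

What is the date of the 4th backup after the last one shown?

The day-of-month is always 8 (30, 31, 30, 31, 31, 30 days between events).
So this recurs on the 8th of each month.
Next: November 2024 → Fri Nov 8 2024.
December 2024: Sun Dec 8 2024.
January 2025: Wed Jan 8 2025.
February 2025: Sat Feb 8 2025.

Sat Feb 8 2025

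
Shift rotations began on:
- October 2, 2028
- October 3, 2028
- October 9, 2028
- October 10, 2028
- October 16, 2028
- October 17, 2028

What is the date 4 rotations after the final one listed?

Gaps: 1, 6, 1, 6, 1 days — not constant, but cyclic with period 2.
The events fall on every Monday and Tuesday.
The following Monday is October 23, 2028.
The following Tuesday is October 24, 2028.
Next Monday: October 30, 2028.
The following Tuesday is October 31, 2028.

October 31, 2028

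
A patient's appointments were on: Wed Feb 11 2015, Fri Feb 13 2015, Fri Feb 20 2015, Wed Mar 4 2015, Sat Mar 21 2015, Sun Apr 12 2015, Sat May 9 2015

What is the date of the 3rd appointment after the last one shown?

Fri Aug 28 2015

Gaps: 2, 7, 12, 17, 22, 27 days — each gap is 5 larger than the previous one.
Next gap: 32 days. Sat May 9 2015 + 32 days = Wed Jun 10 2015.
Next gap: 37 days. Wed Jun 10 2015 + 37 days = Fri Jul 17 2015.
Next gap: 42 days. Fri Jul 17 2015 + 42 days = Fri Aug 28 2015.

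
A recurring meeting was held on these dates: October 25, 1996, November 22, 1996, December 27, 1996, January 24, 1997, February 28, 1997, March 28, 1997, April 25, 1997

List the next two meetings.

All dates are Fridays, 28, 35, 28, 35, 28, 28 days apart.
Specifically, the 4th Friday of each month.
May 1997 — 4th Friday is May 23, 1997.
June 1997 — 4th Friday is June 27, 1997.

May 23, 1997; June 27, 1997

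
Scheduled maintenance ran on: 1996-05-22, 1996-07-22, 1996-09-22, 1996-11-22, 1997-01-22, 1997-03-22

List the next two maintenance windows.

Each date is the 22nd; the gaps (61, 62, 61, 61, 59) track the month lengths.
The rule is the 22nd of every 2 months.
May 1997: 1997-05-22.
July 1997: 1997-07-22.

1997-05-22, 1997-07-22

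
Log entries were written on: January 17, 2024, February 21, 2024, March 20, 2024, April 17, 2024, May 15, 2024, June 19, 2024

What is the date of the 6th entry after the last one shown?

All dates are Wednesdays, 35, 28, 28, 28, 35 days apart.
Specifically, the 3rd Wednesday of each month.
July 2024 — 3rd Wednesday is July 17, 2024.
August 2024 — 3rd Wednesday is August 21, 2024.
3rd Wednesday of September 2024: September 18, 2024.
3rd Wednesday of October 2024: October 16, 2024.
3rd Wednesday of November 2024: November 20, 2024.
3rd Wednesday of December 2024: December 18, 2024.

December 18, 2024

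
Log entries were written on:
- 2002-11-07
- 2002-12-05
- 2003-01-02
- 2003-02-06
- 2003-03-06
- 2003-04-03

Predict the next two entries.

These are Thursdays at 28- or 35-day spacing (28, 28, 35, 28, 28).
The pattern: 1st Thursday of the month.
May 2003 — 1st Thursday is 2003-05-01.
1st Thursday of June 2003: 2003-06-05.

2003-05-01, 2003-06-05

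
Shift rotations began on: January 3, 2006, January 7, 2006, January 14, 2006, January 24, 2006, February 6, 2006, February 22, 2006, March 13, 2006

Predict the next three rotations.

Gaps: 4, 7, 10, 13, 16, 19 days — each gap is 3 larger than the previous one.
Next gap: 22 days. March 13, 2006 + 22 days = April 4, 2006.
Next gap: 25 days. April 4, 2006 + 25 days = April 29, 2006.
Next gap: 28 days. April 29, 2006 + 28 days = May 27, 2006.

April 4, 2006; April 29, 2006; May 27, 2006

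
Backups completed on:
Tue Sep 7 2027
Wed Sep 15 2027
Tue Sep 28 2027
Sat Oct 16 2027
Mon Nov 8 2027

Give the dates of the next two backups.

Mon Dec 6 2027, Sat Jan 8 2028

Gaps: 8, 13, 18, 23 days — each gap is 5 larger than the previous one.
Next gap: 28 days. Mon Nov 8 2027 + 28 days = Mon Dec 6 2027.
Next gap: 33 days. Mon Dec 6 2027 + 33 days = Sat Jan 8 2028.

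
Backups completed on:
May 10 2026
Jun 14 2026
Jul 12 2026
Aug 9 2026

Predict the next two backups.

All dates are Sundays, 35, 28, 28 days apart.
Specifically, the 2nd Sunday of each month.
September 2026 — 2nd Sunday is Sep 13 2026.
October 2026 — 2nd Sunday is Oct 11 2026.

Sep 13 2026, Oct 11 2026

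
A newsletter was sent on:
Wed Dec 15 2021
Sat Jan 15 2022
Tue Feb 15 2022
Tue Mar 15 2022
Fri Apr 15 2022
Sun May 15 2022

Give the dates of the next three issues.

Wed Jun 15 2022, Fri Jul 15 2022, Mon Aug 15 2022

Gaps: 31, 31, 28, 31, 30 days — not constant. Every event is on the 15th of the month.
Pattern: the 15th of each month.
June 2022: Wed Jun 15 2022.
July 2022: Fri Jul 15 2022.
August 2022: Mon Aug 15 2022.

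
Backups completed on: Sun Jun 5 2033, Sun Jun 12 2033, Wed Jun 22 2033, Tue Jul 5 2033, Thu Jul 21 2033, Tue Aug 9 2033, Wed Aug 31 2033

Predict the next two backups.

Intervals are 7, 10, 13, 16, 19, 22 days — an arithmetic progression with common difference 3.
Next gap: 25 days. Wed Aug 31 2033 + 25 days = Sun Sep 25 2033.
Next gap: 28 days. Sun Sep 25 2033 + 28 days = Sun Oct 23 2033.

Sun Sep 25 2033, Sun Oct 23 2033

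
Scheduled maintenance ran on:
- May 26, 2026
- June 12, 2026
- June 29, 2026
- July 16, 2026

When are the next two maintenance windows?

The spacing is 17, 17, 17 days — always 17 days.
July 16, 2026 + 17 days = August 2, 2026.
August 2, 2026 + 17 days = August 19, 2026.

August 2, 2026; August 19, 2026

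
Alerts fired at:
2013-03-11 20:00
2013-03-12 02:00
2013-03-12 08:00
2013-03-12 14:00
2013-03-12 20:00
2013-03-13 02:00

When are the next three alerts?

2013-03-13 08:00, 2013-03-13 14:00, 2013-03-13 20:00

Spacing: 6, 6, 6, 6, 6 h — constant 6 h.
2013-03-13 02:00 + 6 h = 2013-03-13 08:00.
2013-03-13 08:00 + 6 h = 2013-03-13 14:00.
2013-03-13 14:00 + 6 h = 2013-03-13 20:00.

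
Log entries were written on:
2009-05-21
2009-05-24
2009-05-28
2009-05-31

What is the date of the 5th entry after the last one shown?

Gaps: 3, 4, 3 days — not constant, but cyclic with period 2.
The events fall on every Thursday and Sunday.
Next Thursday: 2009-06-04.
Next Sunday: 2009-06-07.
Next Thursday: 2009-06-11.
The following Sunday is 2009-06-14.
The following Thursday is 2009-06-18.

2009-06-18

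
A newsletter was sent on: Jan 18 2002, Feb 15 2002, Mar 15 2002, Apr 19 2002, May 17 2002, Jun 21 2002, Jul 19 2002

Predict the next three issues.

Aug 16 2002, Sep 20 2002, Oct 18 2002

Gaps: 28, 28, 35, 28, 35, 28 days — a mix of 28 and 35. Every date is a Friday.
Each is the 3rd Friday of its month.
3rd Friday of August 2002: Aug 16 2002.
3rd Friday of September 2002: Sep 20 2002.
3rd Friday of October 2002: Oct 18 2002.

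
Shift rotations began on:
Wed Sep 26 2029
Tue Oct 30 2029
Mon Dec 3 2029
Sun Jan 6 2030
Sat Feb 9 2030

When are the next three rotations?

Fri Mar 15 2030, Thu Apr 18 2030, Wed May 22 2030

Every event comes 34 days after the last (34, 34, 34, 34).
Sat Feb 9 2030 + 34 days = Fri Mar 15 2030.
Fri Mar 15 2030 + 34 days = Thu Apr 18 2030.
Thu Apr 18 2030 + 34 days = Wed May 22 2030.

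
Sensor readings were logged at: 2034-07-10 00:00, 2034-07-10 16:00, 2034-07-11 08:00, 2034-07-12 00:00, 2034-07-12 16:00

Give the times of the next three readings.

The interval is a steady 16 hours (16, 16, 16, 16).
2034-07-12 16:00 + 16 h = 2034-07-13 08:00.
2034-07-13 08:00 + 16 h = 2034-07-14 00:00.
2034-07-14 00:00 + 16 h = 2034-07-14 16:00.

2034-07-13 08:00, 2034-07-14 00:00, 2034-07-14 16:00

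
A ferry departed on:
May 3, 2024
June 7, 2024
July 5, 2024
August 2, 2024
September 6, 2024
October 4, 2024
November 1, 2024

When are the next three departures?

December 6, 2024; January 3, 2025; February 7, 2025

These are Fridays at 28- or 35-day spacing (35, 28, 28, 35, 28, 28).
The pattern: 1st Friday of the month.
December 2024 — 1st Friday is December 6, 2024.
January 2025 — 1st Friday is January 3, 2025.
February 2025 — 1st Friday is February 7, 2025.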